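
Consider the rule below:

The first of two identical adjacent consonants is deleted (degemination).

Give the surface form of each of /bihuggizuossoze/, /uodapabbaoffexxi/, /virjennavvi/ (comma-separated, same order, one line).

bihugizuosoze, uodapabaofexi, virjenavi

/bihuggizuossoze/: /gg/ is a geminate; the first /g/ deletes. /ss/ is a geminate; the first /s/ deletes. → [bihugizuosoze].
/uodapabbaoffexxi/: /bb/ is a geminate; the first /b/ deletes. /ff/ is a geminate; the first /f/ deletes. /xx/ is a geminate; the first /x/ deletes. → [uodapabaofexi].
/virjennavvi/: /nn/ is a geminate; the first /n/ deletes. /vv/ is a geminate; the first /v/ deletes. → [virjenavi].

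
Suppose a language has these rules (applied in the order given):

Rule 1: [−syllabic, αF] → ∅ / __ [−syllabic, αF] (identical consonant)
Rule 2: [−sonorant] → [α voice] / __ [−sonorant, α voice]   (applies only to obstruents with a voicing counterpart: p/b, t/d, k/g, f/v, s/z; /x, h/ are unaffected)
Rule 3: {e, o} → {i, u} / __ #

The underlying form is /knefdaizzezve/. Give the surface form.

knevdaizezvi

Rule 1 (degemination): /zz/ is a geminate; the first /z/ deletes. /knefdaizzezve/ → knefdaizezve.
Rule 2 (regressive voicing assimilation): /f/ precedes the voiced obstruent /d/, so it voices to [v] by assimilation. /knefdaizezve/ → knevdaizezve.
Rule 3 (final vowel raising): /e/ is a mid vowel in word-final position, so it raises to [i]. /knevdaizezve/ → knevdaizezvi.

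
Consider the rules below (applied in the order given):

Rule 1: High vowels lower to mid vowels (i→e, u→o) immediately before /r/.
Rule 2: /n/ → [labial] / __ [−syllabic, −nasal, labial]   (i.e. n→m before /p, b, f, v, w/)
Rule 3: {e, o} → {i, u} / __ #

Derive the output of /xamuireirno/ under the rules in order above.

Rule 1 (pre-rhotic lowering): /i/ is a high vowel immediately before /r/, so it lowers to [e]. /i/ is a high vowel immediately before /r/, so it lowers to [e]. /xamuireirno/ → xamuereerno.
Rule 2 (nasal place assimilation): no segment meets the environment; /xamuereerno/ is unchanged.
Rule 3 (final vowel raising): /o/ is a mid vowel in word-final position, so it raises to [u]. /xamuereerno/ → xamuereernu.

xamuereernu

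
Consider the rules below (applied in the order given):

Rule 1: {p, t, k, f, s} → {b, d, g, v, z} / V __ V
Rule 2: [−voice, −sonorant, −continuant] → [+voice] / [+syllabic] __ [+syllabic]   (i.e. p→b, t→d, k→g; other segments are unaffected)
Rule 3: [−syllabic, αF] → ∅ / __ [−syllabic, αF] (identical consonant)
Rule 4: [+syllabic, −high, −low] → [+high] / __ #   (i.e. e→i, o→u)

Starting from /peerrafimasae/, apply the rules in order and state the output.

Rule 1 (intervocalic voicing): /f/ is a voiceless obstruent between vowels /a/ and /i/, so it voices to [v]. /s/ is a voiceless obstruent between vowels /a/ and /a/, so it voices to [z]. /peerrafimasae/ → peerravimazae.
Rule 2 (intervocalic voicing): no segment meets the environment; /peerravimazae/ is unchanged.
Rule 3 (degemination): /rr/ is a geminate; the first /r/ deletes. /peerravimazae/ → peeravimazae.
Rule 4 (final vowel raising): /e/ is a mid vowel in word-final position, so it raises to [i]. /peeravimazae/ → peeravimazai.

peeravimazai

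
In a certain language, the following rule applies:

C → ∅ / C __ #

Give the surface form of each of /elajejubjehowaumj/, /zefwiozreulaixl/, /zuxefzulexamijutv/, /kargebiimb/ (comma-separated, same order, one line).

elajejubjehowaum, zefwiozreulaix, zuxefzulexamijut, kargebiim

/elajejubjehowaumj/: /j/ is the second consonant of a word-final cluster /mj/, so it deletes. → [elajejubjehowaum].
/zefwiozreulaixl/: /l/ is the second consonant of a word-final cluster /xl/, so it deletes. → [zefwiozreulaix].
/zuxefzulexamijutv/: /v/ is the second consonant of a word-final cluster /tv/, so it deletes. → [zuxefzulexamijut].
/kargebiimb/: /b/ is the second consonant of a word-final cluster /mb/, so it deletes. → [kargebiim].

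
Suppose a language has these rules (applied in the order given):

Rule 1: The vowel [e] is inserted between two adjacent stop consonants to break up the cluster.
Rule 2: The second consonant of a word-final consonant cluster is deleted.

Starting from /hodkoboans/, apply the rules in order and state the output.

hodekoboan

Rule 1 (stop-cluster e-epenthesis): /d/ and /k/ form a stop–stop cluster, so [e] is inserted between them. /hodkoboans/ → hodekoboans.
Rule 2 (final cluster simplification): /s/ is the second consonant of a word-final cluster /ns/, so it deletes. /hodekoboans/ → hodekoboan.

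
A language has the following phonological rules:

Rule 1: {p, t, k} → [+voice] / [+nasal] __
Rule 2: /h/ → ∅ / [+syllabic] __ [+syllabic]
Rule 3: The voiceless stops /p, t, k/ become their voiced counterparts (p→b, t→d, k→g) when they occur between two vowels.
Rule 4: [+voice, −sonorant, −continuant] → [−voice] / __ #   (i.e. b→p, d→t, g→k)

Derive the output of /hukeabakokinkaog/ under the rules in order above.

Rule 1 (post-nasal voicing): /k/ is a voiceless stop immediately after the nasal /n/, so it voices to [g]. /hukeabakokinkaog/ → hukeabakokingaog.
Rule 2 (intervocalic h-deletion): no segment meets the environment; /hukeabakokingaog/ is unchanged.
Rule 3 (intervocalic voicing): /k/ is a voiceless stop between vowels /u/ and /e/, so it voices to [g]. /k/ is a voiceless stop between vowels /a/ and /o/, so it voices to [g]. /k/ is a voiceless stop between vowels /o/ and /i/, so it voices to [g]. /hukeabakokingaog/ → hugeabagogingaog.
Rule 4 (final devoicing): /g/ is a voiced stop in word-final position, so it devoices to [k]. /hugeabagogingaog/ → hugeabagogingaok.

hugeabagogingaok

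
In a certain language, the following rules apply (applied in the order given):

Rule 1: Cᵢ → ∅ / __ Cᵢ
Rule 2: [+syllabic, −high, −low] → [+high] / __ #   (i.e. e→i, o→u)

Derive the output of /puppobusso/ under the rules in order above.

pupobusu

Rule 1 (degemination): /pp/ is a geminate; the first /p/ deletes. /ss/ is a geminate; the first /s/ deletes. /puppobusso/ → pupobuso.
Rule 2 (final vowel raising): /o/ is a mid vowel in word-final position, so it raises to [u]. /pupobuso/ → pupobusu.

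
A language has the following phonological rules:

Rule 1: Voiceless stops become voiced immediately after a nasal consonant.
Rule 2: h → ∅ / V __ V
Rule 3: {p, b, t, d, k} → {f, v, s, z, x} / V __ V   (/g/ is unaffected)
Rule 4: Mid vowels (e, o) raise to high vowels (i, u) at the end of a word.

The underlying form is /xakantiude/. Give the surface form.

xaxandiuzi

Rule 1 (post-nasal voicing): /t/ is a voiceless stop immediately after the nasal /n/, so it voices to [d]. /xakantiude/ → xakandiude.
Rule 2 (intervocalic h-deletion): no segment meets the environment; /xakandiude/ is unchanged.
Rule 3 (intervocalic spirantization): /k/ is a stop between vowels /a/ and /a/, so it spirantizes to the fricative [x]. /d/ is a stop between vowels /u/ and /e/, so it spirantizes to the fricative [z]. /xakandiude/ → xaxandiuze.
Rule 4 (final vowel raising): /e/ is a mid vowel in word-final position, so it raises to [i]. /xaxandiuze/ → xaxandiuzi.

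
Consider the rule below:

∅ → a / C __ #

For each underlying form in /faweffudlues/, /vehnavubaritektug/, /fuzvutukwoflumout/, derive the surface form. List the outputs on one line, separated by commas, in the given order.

faweffudluesa, vehnavubaritektuga, fuzvutukwoflumouta

/faweffudlues/: the form ends in the consonant /s/, so [a] is inserted word-finally. → [faweffudluesa].
/vehnavubaritektug/: the form ends in the consonant /g/, so [a] is inserted word-finally. → [vehnavubaritektuga].
/fuzvutukwoflumout/: the form ends in the consonant /t/, so [a] is inserted word-finally. → [fuzvutukwoflumouta].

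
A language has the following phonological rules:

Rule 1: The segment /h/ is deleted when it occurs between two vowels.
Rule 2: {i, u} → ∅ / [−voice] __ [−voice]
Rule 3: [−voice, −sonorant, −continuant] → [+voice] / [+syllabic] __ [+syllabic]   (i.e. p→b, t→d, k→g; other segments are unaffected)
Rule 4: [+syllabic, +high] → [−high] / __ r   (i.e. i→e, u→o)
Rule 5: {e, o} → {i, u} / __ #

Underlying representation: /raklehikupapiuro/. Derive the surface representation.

rakleikpabioru

Rule 1 (intervocalic h-deletion): /h/ occurs between vowels /e/ and /i/, so it deletes. /raklehikupapiuro/ → rakleikupapiuro.
Rule 2 (high vowel syncope): /u/ is a high vowel flanked by voiceless consonants /k/ and /p/, so it deletes. /rakleikupapiuro/ → rakleikpapiuro.
Rule 3 (intervocalic voicing): /p/ is a voiceless stop between vowels /a/ and /i/, so it voices to [b]. /rakleikpapiuro/ → rakleikpabiuro.
Rule 4 (pre-rhotic lowering): /u/ is a high vowel immediately before /r/, so it lowers to [o]. /rakleikpabiuro/ → rakleikpabioro.
Rule 5 (final vowel raising): /o/ is a mid vowel in word-final position, so it raises to [u]. /rakleikpabioro/ → rakleikpabioru.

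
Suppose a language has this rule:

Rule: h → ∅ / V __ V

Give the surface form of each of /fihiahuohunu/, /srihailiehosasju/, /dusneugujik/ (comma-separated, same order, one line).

/fihiahuohunu/: /h/ occurs between vowels /i/ and /i/, so it deletes. /h/ occurs between vowels /a/ and /u/, so it deletes. /h/ occurs between vowels /o/ and /u/, so it deletes. → [fiiauounu].
/srihailiehosasju/: /h/ occurs between vowels /i/ and /a/, so it deletes. /h/ occurs between vowels /e/ and /o/, so it deletes. → [sriailieosasju].
/dusneugujik/: the rule's environment is not met; surfaces unchanged as [dusneugujik].

fiiauounu, sriailieosasju, dusneugujik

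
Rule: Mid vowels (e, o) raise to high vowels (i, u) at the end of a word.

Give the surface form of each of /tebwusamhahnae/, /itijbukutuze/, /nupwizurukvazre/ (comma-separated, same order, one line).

/tebwusamhahnae/: /e/ is a mid vowel in word-final position, so it raises to [i]. → [tebwusamhahnai].
/itijbukutuze/: /e/ is a mid vowel in word-final position, so it raises to [i]. → [itijbukutuzi].
/nupwizurukvazre/: /e/ is a mid vowel in word-final position, so it raises to [i]. → [nupwizurukvazri].

tebwusamhahnai, itijbukutuzi, nupwizurukvazri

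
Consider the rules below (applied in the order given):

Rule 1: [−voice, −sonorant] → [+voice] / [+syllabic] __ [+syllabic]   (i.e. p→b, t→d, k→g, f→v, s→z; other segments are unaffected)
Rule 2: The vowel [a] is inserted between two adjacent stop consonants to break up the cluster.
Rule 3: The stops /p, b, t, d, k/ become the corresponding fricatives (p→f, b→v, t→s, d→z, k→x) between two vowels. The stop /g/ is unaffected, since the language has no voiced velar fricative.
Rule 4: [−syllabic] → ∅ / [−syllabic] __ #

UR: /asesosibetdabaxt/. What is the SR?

Rule 1 (intervocalic voicing): /s/ is a voiceless obstruent between vowels /a/ and /e/, so it voices to [z]. /s/ is a voiceless obstruent between vowels /e/ and /o/, so it voices to [z]. /s/ is a voiceless obstruent between vowels /o/ and /i/, so it voices to [z]. /asesosibetdabaxt/ → azezozibetdabaxt.
Rule 2 (stop-cluster a-epenthesis): /t/ and /d/ form a stop–stop cluster, so [a] is inserted between them. /azezozibetdabaxt/ → azezozibetadabaxt.
Rule 3 (intervocalic spirantization): /b/ is a stop between vowels /i/ and /e/, so it spirantizes to the fricative [v]. /t/ is a stop between vowels /e/ and /a/, so it spirantizes to the fricative [s]. /d/ is a stop between vowels /a/ and /a/, so it spirantizes to the fricative [z]. /b/ is a stop between vowels /a/ and /a/, so it spirantizes to the fricative [v]. /azezozibetadabaxt/ → azezozivesazavaxt.
Rule 4 (final cluster simplification): /t/ is the second consonant of a word-final cluster /xt/, so it deletes. /azezozivesazavaxt/ → azezozivesazavax.

azezozivesazavax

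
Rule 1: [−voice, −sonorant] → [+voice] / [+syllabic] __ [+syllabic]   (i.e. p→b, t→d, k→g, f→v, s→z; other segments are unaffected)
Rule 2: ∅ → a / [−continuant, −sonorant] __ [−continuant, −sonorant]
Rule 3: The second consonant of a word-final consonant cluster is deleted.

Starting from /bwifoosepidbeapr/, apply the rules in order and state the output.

Rule 1 (intervocalic voicing): /f/ is a voiceless obstruent between vowels /i/ and /o/, so it voices to [v]. /s/ is a voiceless obstruent between vowels /o/ and /e/, so it voices to [z]. /p/ is a voiceless obstruent between vowels /e/ and /i/, so it voices to [b]. /bwifoosepidbeapr/ → bwivoozebidbeapr.
Rule 2 (stop-cluster a-epenthesis): /d/ and /b/ form a stop–stop cluster, so [a] is inserted between them. /bwivoozebidbeapr/ → bwivoozebidabeapr.
Rule 3 (final cluster simplification): /r/ is the second consonant of a word-final cluster /pr/, so it deletes. /bwivoozebidabeapr/ → bwivoozebidabeap.

bwivoozebidabeap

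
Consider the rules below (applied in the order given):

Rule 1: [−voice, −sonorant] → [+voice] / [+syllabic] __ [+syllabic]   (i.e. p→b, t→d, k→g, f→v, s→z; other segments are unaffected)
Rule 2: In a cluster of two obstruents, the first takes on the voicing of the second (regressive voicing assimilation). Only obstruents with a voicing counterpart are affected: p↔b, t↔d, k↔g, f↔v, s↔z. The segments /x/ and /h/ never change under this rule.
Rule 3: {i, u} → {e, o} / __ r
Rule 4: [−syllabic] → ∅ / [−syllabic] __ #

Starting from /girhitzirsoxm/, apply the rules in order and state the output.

gerhidzersox

Rule 1 (intervocalic voicing): no segment meets the environment; /girhitzirsoxm/ is unchanged.
Rule 2 (regressive voicing assimilation): /t/ precedes the voiced obstruent /z/, so it voices to [d] by assimilation. /girhitzirsoxm/ → girhidzirsoxm.
Rule 3 (pre-rhotic lowering): /i/ is a high vowel immediately before /r/, so it lowers to [e]. /i/ is a high vowel immediately before /r/, so it lowers to [e]. /girhidzirsoxm/ → gerhidzersoxm.
Rule 4 (final cluster simplification): /m/ is the second consonant of a word-final cluster /xm/, so it deletes. /gerhidzersoxm/ → gerhidzersox.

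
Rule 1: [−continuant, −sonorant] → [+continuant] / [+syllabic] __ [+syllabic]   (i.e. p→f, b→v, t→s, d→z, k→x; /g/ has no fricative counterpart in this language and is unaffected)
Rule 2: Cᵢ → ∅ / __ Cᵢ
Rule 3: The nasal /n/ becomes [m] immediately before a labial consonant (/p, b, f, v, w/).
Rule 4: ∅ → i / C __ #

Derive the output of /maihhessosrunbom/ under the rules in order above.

maihesosrumbomi

Rule 1 (intervocalic spirantization): no segment meets the environment; /maihhessosrunbom/ is unchanged.
Rule 2 (degemination): /hh/ is a geminate; the first /h/ deletes. /ss/ is a geminate; the first /s/ deletes. /maihhessosrunbom/ → maihesosrunbom.
Rule 3 (nasal place assimilation): /n/ precedes the labial consonant /b/, so it assimilates in place to [m]. /maihesosrunbom/ → maihesosrumbom.
Rule 4 (final i-epenthesis): the form ends in the consonant /m/, so [i] is inserted word-finally. /maihesosrumbom/ → maihesosrumbomi.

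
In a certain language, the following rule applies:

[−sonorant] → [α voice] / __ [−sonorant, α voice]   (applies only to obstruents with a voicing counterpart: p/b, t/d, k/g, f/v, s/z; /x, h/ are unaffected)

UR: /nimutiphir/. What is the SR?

No segment of /nimutiphir/ meets the structural description of the rule, so the form surfaces unchanged.

nimutiphir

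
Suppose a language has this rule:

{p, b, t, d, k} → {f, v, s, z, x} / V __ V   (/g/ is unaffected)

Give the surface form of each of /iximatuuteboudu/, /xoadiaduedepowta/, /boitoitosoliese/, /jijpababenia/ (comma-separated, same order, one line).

/iximatuuteboudu/: /t/ is a stop between vowels /a/ and /u/, so it spirantizes to the fricative [s]. /t/ is a stop between vowels /u/ and /e/, so it spirantizes to the fricative [s]. /b/ is a stop between vowels /e/ and /o/, so it spirantizes to the fricative [v]. /d/ is a stop between vowels /u/ and /u/, so it spirantizes to the fricative [z]. → [iximasuusevouzu].
/xoadiaduedepowta/: /d/ is a stop between vowels /a/ and /i/, so it spirantizes to the fricative [z]. /d/ is a stop between vowels /a/ and /u/, so it spirantizes to the fricative [z]. /d/ is a stop between vowels /e/ and /e/, so it spirantizes to the fricative [z]. /p/ is a stop between vowels /e/ and /o/, so it spirantizes to the fricative [f]. → [xoaziazuezefowta].
/boitoitosoliese/: /t/ is a stop between vowels /i/ and /o/, so it spirantizes to the fricative [s]. /t/ is a stop between vowels /i/ and /o/, so it spirantizes to the fricative [s]. → [boisoisosoliese].
/jijpababenia/: /b/ is a stop between vowels /a/ and /a/, so it spirantizes to the fricative [v]. /b/ is a stop between vowels /a/ and /e/, so it spirantizes to the fricative [v]. → [jijpavavenia].

iximasuusevouzu, xoaziazuezefowta, boisoisosoliese, jijpavavenia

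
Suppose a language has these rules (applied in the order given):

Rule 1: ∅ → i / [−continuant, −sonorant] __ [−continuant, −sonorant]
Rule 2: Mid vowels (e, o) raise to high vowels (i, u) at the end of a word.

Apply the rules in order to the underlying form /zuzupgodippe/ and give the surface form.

Rule 1 (stop-cluster i-epenthesis): /p/ and /g/ form a stop–stop cluster, so [i] is inserted between them. /p/ and /p/ form a stop–stop cluster, so [i] is inserted between them. /zuzupgodippe/ → zuzupigodipipe.
Rule 2 (final vowel raising): /e/ is a mid vowel in word-final position, so it raises to [i]. /zuzupigodipipe/ → zuzupigodipipi.

zuzupigodipipi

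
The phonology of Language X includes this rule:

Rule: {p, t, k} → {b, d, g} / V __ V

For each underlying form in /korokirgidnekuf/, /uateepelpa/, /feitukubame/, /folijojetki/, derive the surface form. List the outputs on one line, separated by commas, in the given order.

/korokirgidnekuf/: /k/ is a voiceless stop between vowels /o/ and /i/, so it voices to [g]. /k/ is a voiceless stop between vowels /e/ and /u/, so it voices to [g]. → [korogirgidneguf].
/uateepelpa/: /t/ is a voiceless stop between vowels /a/ and /e/, so it voices to [d]. /p/ is a voiceless stop between vowels /e/ and /e/, so it voices to [b]. → [uadeebelpa].
/feitukubame/: /t/ is a voiceless stop between vowels /i/ and /u/, so it voices to [d]. /k/ is a voiceless stop between vowels /u/ and /u/, so it voices to [g]. → [feidugubame].
/folijojetki/: the rule's environment is not met; surfaces unchanged as [folijojetki].

korogirgidneguf, uadeebelpa, feidugubame, folijojetki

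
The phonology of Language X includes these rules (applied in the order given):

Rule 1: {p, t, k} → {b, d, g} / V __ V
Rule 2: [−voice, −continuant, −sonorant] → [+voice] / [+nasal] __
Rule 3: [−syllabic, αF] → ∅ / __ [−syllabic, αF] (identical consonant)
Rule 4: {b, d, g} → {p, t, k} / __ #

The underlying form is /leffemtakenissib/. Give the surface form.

Rule 1 (intervocalic voicing): /k/ is a voiceless stop between vowels /a/ and /e/, so it voices to [g]. /leffemtakenissib/ → leffemtagenissib.
Rule 2 (post-nasal voicing): /t/ is a voiceless stop immediately after the nasal /m/, so it voices to [d]. /leffemtagenissib/ → leffemdagenissib.
Rule 3 (degemination): /ff/ is a geminate; the first /f/ deletes. /ss/ is a geminate; the first /s/ deletes. /leffemdagenissib/ → lefemdagenisib.
Rule 4 (final devoicing): /b/ is a voiced stop in word-final position, so it devoices to [p]. /lefemdagenisib/ → lefemdagenisip.

lefemdagenisip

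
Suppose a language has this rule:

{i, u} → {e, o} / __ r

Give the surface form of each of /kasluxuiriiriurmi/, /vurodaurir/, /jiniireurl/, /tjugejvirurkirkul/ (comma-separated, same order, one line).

/kasluxuiriiriurmi/: /i/ is a high vowel immediately before /r/, so it lowers to [e]. /i/ is a high vowel immediately before /r/, so it lowers to [e]. /u/ is a high vowel immediately before /r/, so it lowers to [o]. → [kasluxuerieriormi].
/vurodaurir/: /u/ is a high vowel immediately before /r/, so it lowers to [o]. /u/ is a high vowel immediately before /r/, so it lowers to [o]. /i/ is a high vowel immediately before /r/, so it lowers to [e]. → [vorodaorer].
/jiniireurl/: /i/ is a high vowel immediately before /r/, so it lowers to [e]. /u/ is a high vowel immediately before /r/, so it lowers to [o]. → [jiniereorl].
/tjugejvirurkirkul/: /i/ is a high vowel immediately before /r/, so it lowers to [e]. /u/ is a high vowel immediately before /r/, so it lowers to [o]. /i/ is a high vowel immediately before /r/, so it lowers to [e]. → [tjugejverorkerkul].

kasluxuerieriormi, vorodaorer, jiniereorl, tjugejverorkerkul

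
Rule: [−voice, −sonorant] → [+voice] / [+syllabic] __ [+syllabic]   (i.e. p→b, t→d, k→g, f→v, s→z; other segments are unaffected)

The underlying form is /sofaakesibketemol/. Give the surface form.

sovaagezibkedemol

/f/ is a voiceless obstruent between vowels /o/ and /a/, so it voices to [v].
/k/ is a voiceless obstruent between vowels /a/ and /e/, so it voices to [g].
/s/ is a voiceless obstruent between vowels /e/ and /i/, so it voices to [z].
/t/ is a voiceless obstruent between vowels /e/ and /e/, so it voices to [d].
Surface form: [sovaagezibkedemol].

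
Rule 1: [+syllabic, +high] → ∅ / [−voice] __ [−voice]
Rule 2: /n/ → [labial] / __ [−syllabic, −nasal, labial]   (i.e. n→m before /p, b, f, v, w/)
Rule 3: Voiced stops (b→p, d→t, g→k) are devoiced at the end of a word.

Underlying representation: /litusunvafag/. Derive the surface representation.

litsumvafak

Rule 1 (high vowel syncope): /u/ is a high vowel flanked by voiceless consonants /t/ and /s/, so it deletes. /litusunvafag/ → litsunvafag.
Rule 2 (nasal place assimilation): /n/ precedes the labial consonant /v/, so it assimilates in place to [m]. /litsunvafag/ → litsumvafag.
Rule 3 (final devoicing): /g/ is a voiced stop in word-final position, so it devoices to [k]. /litsumvafag/ → litsumvafak.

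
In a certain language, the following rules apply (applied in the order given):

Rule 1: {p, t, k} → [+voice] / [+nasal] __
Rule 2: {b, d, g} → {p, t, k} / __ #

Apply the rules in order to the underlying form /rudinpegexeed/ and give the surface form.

rudinbegexeet

Rule 1 (post-nasal voicing): /p/ is a voiceless stop immediately after the nasal /n/, so it voices to [b]. /rudinpegexeed/ → rudinbegexeed.
Rule 2 (final devoicing): /d/ is a voiced stop in word-final position, so it devoices to [t]. /rudinbegexeed/ → rudinbegexeet.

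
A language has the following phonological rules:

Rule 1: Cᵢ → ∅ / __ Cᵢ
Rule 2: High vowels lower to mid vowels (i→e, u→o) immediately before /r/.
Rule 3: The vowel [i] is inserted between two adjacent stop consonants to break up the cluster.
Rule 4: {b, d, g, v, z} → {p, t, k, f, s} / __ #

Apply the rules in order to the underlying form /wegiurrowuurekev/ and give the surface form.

Rule 1 (degemination): /rr/ is a geminate; the first /r/ deletes. /wegiurrowuurekev/ → wegiurowuurekev.
Rule 2 (pre-rhotic lowering): /u/ is a high vowel immediately before /r/, so it lowers to [o]. /u/ is a high vowel immediately before /r/, so it lowers to [o]. /wegiurowuurekev/ → wegiorowuorekev.
Rule 3 (stop-cluster i-epenthesis): no segment meets the environment; /wegiorowuorekev/ is unchanged.
Rule 4 (final devoicing): /v/ is a voiced obstruent in word-final position, so it devoices to [f]. /wegiorowuorekev/ → wegiorowuorekef.

wegiorowuorekef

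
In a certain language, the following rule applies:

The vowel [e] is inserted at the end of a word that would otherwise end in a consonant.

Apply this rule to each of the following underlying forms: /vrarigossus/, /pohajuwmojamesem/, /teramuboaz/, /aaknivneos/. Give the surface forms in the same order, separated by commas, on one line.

vrarigossuse, pohajuwmojameseme, teramuboaze, aaknivneose

/vrarigossus/: the form ends in the consonant /s/, so [e] is inserted word-finally. → [vrarigossuse].
/pohajuwmojamesem/: the form ends in the consonant /m/, so [e] is inserted word-finally. → [pohajuwmojameseme].
/teramuboaz/: the form ends in the consonant /z/, so [e] is inserted word-finally. → [teramuboaze].
/aaknivneos/: the form ends in the consonant /s/, so [e] is inserted word-finally. → [aaknivneose].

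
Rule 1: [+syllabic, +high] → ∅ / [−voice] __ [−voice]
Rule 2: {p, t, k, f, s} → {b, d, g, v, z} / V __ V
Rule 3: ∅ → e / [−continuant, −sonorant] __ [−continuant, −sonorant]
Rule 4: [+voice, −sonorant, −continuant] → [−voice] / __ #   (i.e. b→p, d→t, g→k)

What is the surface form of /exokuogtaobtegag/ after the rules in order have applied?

exoguogetaobetegak

Rule 1 (high vowel syncope): no segment meets the environment; /exokuogtaobtegag/ is unchanged.
Rule 2 (intervocalic voicing): /k/ is a voiceless obstruent between vowels /o/ and /u/, so it voices to [g]. /exokuogtaobtegag/ → exoguogtaobtegag.
Rule 3 (stop-cluster e-epenthesis): /g/ and /t/ form a stop–stop cluster, so [e] is inserted between them. /b/ and /t/ form a stop–stop cluster, so [e] is inserted between them. /exoguogtaobtegag/ → exoguogetaobetegag.
Rule 4 (final devoicing): /g/ is a voiced stop in word-final position, so it devoices to [k]. /exoguogetaobetegag/ → exoguogetaobetegak.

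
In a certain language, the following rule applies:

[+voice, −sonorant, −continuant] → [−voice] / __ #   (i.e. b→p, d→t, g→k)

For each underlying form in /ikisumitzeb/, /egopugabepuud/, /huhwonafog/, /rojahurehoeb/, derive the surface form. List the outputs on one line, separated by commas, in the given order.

/ikisumitzeb/: /b/ is a voiced stop in word-final position, so it devoices to [p]. → [ikisumitzep].
/egopugabepuud/: /d/ is a voiced stop in word-final position, so it devoices to [t]. → [egopugabepuut].
/huhwonafog/: /g/ is a voiced stop in word-final position, so it devoices to [k]. → [huhwonafok].
/rojahurehoeb/: /b/ is a voiced stop in word-final position, so it devoices to [p]. → [rojahurehoep].

ikisumitzep, egopugabepuut, huhwonafok, rojahurehoep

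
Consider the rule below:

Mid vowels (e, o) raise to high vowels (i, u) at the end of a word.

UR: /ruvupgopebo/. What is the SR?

ruvupgopebu

Scanning /ruvupgopebo/: /o/ at position 7 is not in the conditioning environment; /e/ at position 9 is not in the conditioning environment; /o/ is a mid vowel in word-final position, so it raises to [u].
Result: [ruvupgopebu].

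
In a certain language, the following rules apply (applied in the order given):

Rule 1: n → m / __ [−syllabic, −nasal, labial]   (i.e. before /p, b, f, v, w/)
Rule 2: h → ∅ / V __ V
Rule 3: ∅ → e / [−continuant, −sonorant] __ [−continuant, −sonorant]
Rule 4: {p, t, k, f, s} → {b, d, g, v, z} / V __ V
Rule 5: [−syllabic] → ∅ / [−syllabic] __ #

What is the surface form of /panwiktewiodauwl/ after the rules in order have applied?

pamwigedewiodauw

Rule 1 (nasal place assimilation): /n/ precedes the labial consonant /w/, so it assimilates in place to [m]. /panwiktewiodauwl/ → pamwiktewiodauwl.
Rule 2 (intervocalic h-deletion): no segment meets the environment; /pamwiktewiodauwl/ is unchanged.
Rule 3 (stop-cluster e-epenthesis): /k/ and /t/ form a stop–stop cluster, so [e] is inserted between them. /pamwiktewiodauwl/ → pamwiketewiodauwl.
Rule 4 (intervocalic voicing): /k/ is a voiceless obstruent between vowels /i/ and /e/, so it voices to [g]. /t/ is a voiceless obstruent between vowels /e/ and /e/, so it voices to [d]. /pamwiketewiodauwl/ → pamwigedewiodauwl.
Rule 5 (final cluster simplification): /l/ is the second consonant of a word-final cluster /wl/, so it deletes. /pamwigedewiodauwl/ → pamwigedewiodauw.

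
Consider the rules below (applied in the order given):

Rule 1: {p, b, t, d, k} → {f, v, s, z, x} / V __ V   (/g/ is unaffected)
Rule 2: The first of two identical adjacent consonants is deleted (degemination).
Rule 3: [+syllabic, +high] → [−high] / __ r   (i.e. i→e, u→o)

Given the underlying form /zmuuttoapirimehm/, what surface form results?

Rule 1 (intervocalic spirantization): /p/ is a stop between vowels /a/ and /i/, so it spirantizes to the fricative [f]. /zmuuttoapirimehm/ → zmuuttoafirimehm.
Rule 2 (degemination): /tt/ is a geminate; the first /t/ deletes. /zmuuttoafirimehm/ → zmuutoafirimehm.
Rule 3 (pre-rhotic lowering): /i/ is a high vowel immediately before /r/, so it lowers to [e]. /zmuutoafirimehm/ → zmuutoaferimehm.

zmuutoaferimehm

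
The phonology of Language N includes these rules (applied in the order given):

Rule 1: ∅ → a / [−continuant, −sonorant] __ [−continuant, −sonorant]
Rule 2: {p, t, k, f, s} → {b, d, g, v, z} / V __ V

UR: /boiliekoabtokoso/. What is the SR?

Rule 1 (stop-cluster a-epenthesis): /b/ and /t/ form a stop–stop cluster, so [a] is inserted between them. /boiliekoabtokoso/ → boiliekoabatokoso.
Rule 2 (intervocalic voicing): /k/ is a voiceless obstruent between vowels /e/ and /o/, so it voices to [g]. /t/ is a voiceless obstruent between vowels /a/ and /o/, so it voices to [d]. /k/ is a voiceless obstruent between vowels /o/ and /o/, so it voices to [g]. /s/ is a voiceless obstruent between vowels /o/ and /o/, so it voices to [z]. /boiliekoabatokoso/ → boiliegoabadogozo.

boiliegoabadogozo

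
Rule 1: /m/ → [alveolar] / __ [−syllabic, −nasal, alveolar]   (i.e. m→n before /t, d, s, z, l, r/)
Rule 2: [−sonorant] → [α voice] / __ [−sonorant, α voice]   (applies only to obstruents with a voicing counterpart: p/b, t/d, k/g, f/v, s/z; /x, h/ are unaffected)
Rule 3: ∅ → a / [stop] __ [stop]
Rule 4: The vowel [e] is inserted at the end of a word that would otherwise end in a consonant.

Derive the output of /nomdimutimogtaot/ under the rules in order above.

nondimutimokataote

Rule 1 (nasal place assimilation): /m/ precedes the alveolar consonant /d/, so it assimilates in place to [n]. /nomdimutimogtaot/ → nondimutimogtaot.
Rule 2 (regressive voicing assimilation): /g/ precedes the voiceless obstruent /t/, so it devoices to [k] by assimilation. /nondimutimogtaot/ → nondimutimoktaot.
Rule 3 (stop-cluster a-epenthesis): /k/ and /t/ form a stop–stop cluster, so [a] is inserted between them. /nondimutimoktaot/ → nondimutimokataot.
Rule 4 (final e-epenthesis): the form ends in the consonant /t/, so [e] is inserted word-finally. /nondimutimokataot/ → nondimutimokataote.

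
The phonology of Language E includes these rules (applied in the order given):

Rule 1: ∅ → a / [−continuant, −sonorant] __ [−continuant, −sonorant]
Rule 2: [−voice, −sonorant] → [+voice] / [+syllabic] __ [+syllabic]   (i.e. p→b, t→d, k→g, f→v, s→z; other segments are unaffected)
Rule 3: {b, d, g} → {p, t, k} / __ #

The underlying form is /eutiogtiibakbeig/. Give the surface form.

Rule 1 (stop-cluster a-epenthesis): /g/ and /t/ form a stop–stop cluster, so [a] is inserted between them. /k/ and /b/ form a stop–stop cluster, so [a] is inserted between them. /eutiogtiibakbeig/ → eutiogatiibakabeig.
Rule 2 (intervocalic voicing): /t/ is a voiceless obstruent between vowels /u/ and /i/, so it voices to [d]. /t/ is a voiceless obstruent between vowels /a/ and /i/, so it voices to [d]. /k/ is a voiceless obstruent between vowels /a/ and /a/, so it voices to [g]. /eutiogatiibakabeig/ → eudiogadiibagabeig.
Rule 3 (final devoicing): /g/ is a voiced stop in word-final position, so it devoices to [k]. /eudiogadiibagabeig/ → eudiogadiibagabeik.

eudiogadiibagabeik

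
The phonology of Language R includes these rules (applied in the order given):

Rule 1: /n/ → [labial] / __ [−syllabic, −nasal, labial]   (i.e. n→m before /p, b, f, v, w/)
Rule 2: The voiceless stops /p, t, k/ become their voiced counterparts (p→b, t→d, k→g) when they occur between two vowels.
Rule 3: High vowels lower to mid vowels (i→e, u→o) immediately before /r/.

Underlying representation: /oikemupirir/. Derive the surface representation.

Rule 1 (nasal place assimilation): no segment meets the environment; /oikemupirir/ is unchanged.
Rule 2 (intervocalic voicing): /k/ is a voiceless stop between vowels /i/ and /e/, so it voices to [g]. /p/ is a voiceless stop between vowels /u/ and /i/, so it voices to [b]. /oikemupirir/ → oigemubirir.
Rule 3 (pre-rhotic lowering): /i/ is a high vowel immediately before /r/, so it lowers to [e]. /i/ is a high vowel immediately before /r/, so it lowers to [e]. /oigemubirir/ → oigemuberer.

oigemuberer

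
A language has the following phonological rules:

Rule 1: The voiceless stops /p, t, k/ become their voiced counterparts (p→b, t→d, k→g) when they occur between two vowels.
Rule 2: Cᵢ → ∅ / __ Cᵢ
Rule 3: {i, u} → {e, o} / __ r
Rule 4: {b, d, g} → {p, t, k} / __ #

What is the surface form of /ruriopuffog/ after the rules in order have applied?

Rule 1 (intervocalic voicing): /p/ is a voiceless stop between vowels /o/ and /u/, so it voices to [b]. /ruriopuffog/ → ruriobuffog.
Rule 2 (degemination): /ff/ is a geminate; the first /f/ deletes. /ruriobuffog/ → ruriobufog.
Rule 3 (pre-rhotic lowering): /u/ is a high vowel immediately before /r/, so it lowers to [o]. /ruriobufog/ → roriobufog.
Rule 4 (final devoicing): /g/ is a voiced stop in word-final position, so it devoices to [k]. /roriobufog/ → roriobufok.

roriobufok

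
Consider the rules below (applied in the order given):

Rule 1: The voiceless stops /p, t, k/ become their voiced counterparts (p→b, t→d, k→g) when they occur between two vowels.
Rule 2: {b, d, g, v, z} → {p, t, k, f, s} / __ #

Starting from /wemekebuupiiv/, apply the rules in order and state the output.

Rule 1 (intervocalic voicing): /k/ is a voiceless stop between vowels /e/ and /e/, so it voices to [g]. /p/ is a voiceless stop between vowels /u/ and /i/, so it voices to [b]. /wemekebuupiiv/ → wemegebuubiiv.
Rule 2 (final devoicing): /v/ is a voiced obstruent in word-final position, so it devoices to [f]. /wemegebuubiiv/ → wemegebuubiif.

wemegebuubiif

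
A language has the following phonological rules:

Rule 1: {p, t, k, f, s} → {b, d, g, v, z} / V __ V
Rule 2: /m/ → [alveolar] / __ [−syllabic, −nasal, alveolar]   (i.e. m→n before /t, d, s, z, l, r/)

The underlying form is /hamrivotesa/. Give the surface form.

hanrivodeza

Rule 1 (intervocalic voicing): /t/ is a voiceless obstruent between vowels /o/ and /e/, so it voices to [d]. /s/ is a voiceless obstruent between vowels /e/ and /a/, so it voices to [z]. /hamrivotesa/ → hamrivodeza.
Rule 2 (nasal place assimilation): /m/ precedes the alveolar consonant /r/, so it assimilates in place to [n]. /hamrivodeza/ → hanrivodeza.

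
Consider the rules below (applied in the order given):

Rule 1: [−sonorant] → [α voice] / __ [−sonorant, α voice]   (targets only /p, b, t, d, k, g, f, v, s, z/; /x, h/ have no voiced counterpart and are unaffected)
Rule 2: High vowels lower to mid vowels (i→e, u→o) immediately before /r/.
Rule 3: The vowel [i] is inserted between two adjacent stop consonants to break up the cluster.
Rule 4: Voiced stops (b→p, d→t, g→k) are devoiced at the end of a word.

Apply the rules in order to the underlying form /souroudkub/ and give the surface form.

Rule 1 (regressive voicing assimilation): /d/ precedes the voiceless obstruent /k/, so it devoices to [t] by assimilation. /souroudkub/ → souroutkub.
Rule 2 (pre-rhotic lowering): /u/ is a high vowel immediately before /r/, so it lowers to [o]. /souroutkub/ → sooroutkub.
Rule 3 (stop-cluster i-epenthesis): /t/ and /k/ form a stop–stop cluster, so [i] is inserted between them. /sooroutkub/ → sooroutikub.
Rule 4 (final devoicing): /b/ is a voiced stop in word-final position, so it devoices to [p]. /sooroutikub/ → sooroutikup.

sooroutikup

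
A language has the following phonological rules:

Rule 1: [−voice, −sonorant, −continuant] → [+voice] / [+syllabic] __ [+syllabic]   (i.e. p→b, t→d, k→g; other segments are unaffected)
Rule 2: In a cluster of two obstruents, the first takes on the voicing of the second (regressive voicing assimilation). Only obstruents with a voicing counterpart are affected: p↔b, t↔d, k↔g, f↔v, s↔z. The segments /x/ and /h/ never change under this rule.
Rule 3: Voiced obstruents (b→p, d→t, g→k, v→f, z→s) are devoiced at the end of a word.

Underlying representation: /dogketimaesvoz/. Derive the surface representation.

Rule 1 (intervocalic voicing): /t/ is a voiceless stop between vowels /e/ and /i/, so it voices to [d]. /dogketimaesvoz/ → dogkedimaesvoz.
Rule 2 (regressive voicing assimilation): /g/ precedes the voiceless obstruent /k/, so it devoices to [k] by assimilation. /s/ precedes the voiced obstruent /v/, so it voices to [z] by assimilation. /dogkedimaesvoz/ → dokkedimaezvoz.
Rule 3 (final devoicing): /z/ is a voiced obstruent in word-final position, so it devoices to [s]. /dokkedimaezvoz/ → dokkedimaezvos.

dokkedimaezvos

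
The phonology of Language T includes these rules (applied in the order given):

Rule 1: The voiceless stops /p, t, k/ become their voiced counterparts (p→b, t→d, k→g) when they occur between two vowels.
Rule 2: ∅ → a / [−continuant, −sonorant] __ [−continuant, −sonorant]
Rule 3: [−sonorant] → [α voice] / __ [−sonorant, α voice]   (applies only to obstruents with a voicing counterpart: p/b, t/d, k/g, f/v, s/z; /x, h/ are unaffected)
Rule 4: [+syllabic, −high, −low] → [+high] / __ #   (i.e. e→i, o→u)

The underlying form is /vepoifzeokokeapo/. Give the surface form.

veboivzeogogeabu

Rule 1 (intervocalic voicing): /p/ is a voiceless stop between vowels /e/ and /o/, so it voices to [b]. /k/ is a voiceless stop between vowels /o/ and /o/, so it voices to [g]. /k/ is a voiceless stop between vowels /o/ and /e/, so it voices to [g]. /p/ is a voiceless stop between vowels /a/ and /o/, so it voices to [b]. /vepoifzeokokeapo/ → veboifzeogogeabo.
Rule 2 (stop-cluster a-epenthesis): no segment meets the environment; /veboifzeogogeabo/ is unchanged.
Rule 3 (regressive voicing assimilation): /f/ precedes the voiced obstruent /z/, so it voices to [v] by assimilation. /veboifzeogogeabo/ → veboivzeogogeabo.
Rule 4 (final vowel raising): /o/ is a mid vowel in word-final position, so it raises to [u]. /veboivzeogogeabo/ → veboivzeogogeabu.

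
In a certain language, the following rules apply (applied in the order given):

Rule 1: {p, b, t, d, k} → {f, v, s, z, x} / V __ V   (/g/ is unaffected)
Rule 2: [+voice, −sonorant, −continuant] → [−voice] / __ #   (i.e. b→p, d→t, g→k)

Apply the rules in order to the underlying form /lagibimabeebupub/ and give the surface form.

Rule 1 (intervocalic spirantization): /b/ is a stop between vowels /i/ and /i/, so it spirantizes to the fricative [v]. /b/ is a stop between vowels /a/ and /e/, so it spirantizes to the fricative [v]. /b/ is a stop between vowels /e/ and /u/, so it spirantizes to the fricative [v]. /p/ is a stop between vowels /u/ and /u/, so it spirantizes to the fricative [f]. /lagibimabeebupub/ → lagivimaveevufub.
Rule 2 (final devoicing): /b/ is a voiced stop in word-final position, so it devoices to [p]. /lagivimaveevufub/ → lagivimaveevufup.

lagivimaveevufup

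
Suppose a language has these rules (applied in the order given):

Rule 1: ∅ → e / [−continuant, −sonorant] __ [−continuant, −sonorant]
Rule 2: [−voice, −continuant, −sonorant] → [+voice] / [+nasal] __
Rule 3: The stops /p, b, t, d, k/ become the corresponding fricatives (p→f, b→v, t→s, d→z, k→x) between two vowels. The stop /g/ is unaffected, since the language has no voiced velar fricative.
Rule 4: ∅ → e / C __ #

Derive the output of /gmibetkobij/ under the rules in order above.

Rule 1 (stop-cluster e-epenthesis): /t/ and /k/ form a stop–stop cluster, so [e] is inserted between them. /gmibetkobij/ → gmibetekobij.
Rule 2 (post-nasal voicing): no segment meets the environment; /gmibetekobij/ is unchanged.
Rule 3 (intervocalic spirantization): /b/ is a stop between vowels /i/ and /e/, so it spirantizes to the fricative [v]. /t/ is a stop between vowels /e/ and /e/, so it spirantizes to the fricative [s]. /k/ is a stop between vowels /e/ and /o/, so it spirantizes to the fricative [x]. /b/ is a stop between vowels /o/ and /i/, so it spirantizes to the fricative [v]. /gmibetekobij/ → gmivesexovij.
Rule 4 (final e-epenthesis): the form ends in the consonant /j/, so [e] is inserted word-finally. /gmivesexovij/ → gmivesexovije.

gmivesexovije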